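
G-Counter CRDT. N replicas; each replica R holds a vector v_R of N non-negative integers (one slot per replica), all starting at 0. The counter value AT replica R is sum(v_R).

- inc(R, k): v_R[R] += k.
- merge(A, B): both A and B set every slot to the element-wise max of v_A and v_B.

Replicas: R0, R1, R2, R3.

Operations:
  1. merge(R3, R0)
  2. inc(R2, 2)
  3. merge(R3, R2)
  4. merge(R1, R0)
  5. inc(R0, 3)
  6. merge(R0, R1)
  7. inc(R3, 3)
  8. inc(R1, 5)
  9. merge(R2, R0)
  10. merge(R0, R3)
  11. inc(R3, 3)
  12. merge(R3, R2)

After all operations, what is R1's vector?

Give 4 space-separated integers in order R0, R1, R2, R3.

Op 1: merge R3<->R0 -> R3=(0,0,0,0) R0=(0,0,0,0)
Op 2: inc R2 by 2 -> R2=(0,0,2,0) value=2
Op 3: merge R3<->R2 -> R3=(0,0,2,0) R2=(0,0,2,0)
Op 4: merge R1<->R0 -> R1=(0,0,0,0) R0=(0,0,0,0)
Op 5: inc R0 by 3 -> R0=(3,0,0,0) value=3
Op 6: merge R0<->R1 -> R0=(3,0,0,0) R1=(3,0,0,0)
Op 7: inc R3 by 3 -> R3=(0,0,2,3) value=5
Op 8: inc R1 by 5 -> R1=(3,5,0,0) value=8
Op 9: merge R2<->R0 -> R2=(3,0,2,0) R0=(3,0,2,0)
Op 10: merge R0<->R3 -> R0=(3,0,2,3) R3=(3,0,2,3)
Op 11: inc R3 by 3 -> R3=(3,0,2,6) value=11
Op 12: merge R3<->R2 -> R3=(3,0,2,6) R2=(3,0,2,6)

Answer: 3 5 0 0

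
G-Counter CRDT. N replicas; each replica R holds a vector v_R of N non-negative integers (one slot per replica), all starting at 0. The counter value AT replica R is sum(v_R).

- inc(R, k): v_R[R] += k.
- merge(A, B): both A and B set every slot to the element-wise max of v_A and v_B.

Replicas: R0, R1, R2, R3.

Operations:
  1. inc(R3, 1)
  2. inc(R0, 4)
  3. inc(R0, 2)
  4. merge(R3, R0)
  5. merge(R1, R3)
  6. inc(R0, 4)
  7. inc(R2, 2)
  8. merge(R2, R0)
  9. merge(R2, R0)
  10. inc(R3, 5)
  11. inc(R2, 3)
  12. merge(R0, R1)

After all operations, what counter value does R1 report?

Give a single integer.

Op 1: inc R3 by 1 -> R3=(0,0,0,1) value=1
Op 2: inc R0 by 4 -> R0=(4,0,0,0) value=4
Op 3: inc R0 by 2 -> R0=(6,0,0,0) value=6
Op 4: merge R3<->R0 -> R3=(6,0,0,1) R0=(6,0,0,1)
Op 5: merge R1<->R3 -> R1=(6,0,0,1) R3=(6,0,0,1)
Op 6: inc R0 by 4 -> R0=(10,0,0,1) value=11
Op 7: inc R2 by 2 -> R2=(0,0,2,0) value=2
Op 8: merge R2<->R0 -> R2=(10,0,2,1) R0=(10,0,2,1)
Op 9: merge R2<->R0 -> R2=(10,0,2,1) R0=(10,0,2,1)
Op 10: inc R3 by 5 -> R3=(6,0,0,6) value=12
Op 11: inc R2 by 3 -> R2=(10,0,5,1) value=16
Op 12: merge R0<->R1 -> R0=(10,0,2,1) R1=(10,0,2,1)

Answer: 13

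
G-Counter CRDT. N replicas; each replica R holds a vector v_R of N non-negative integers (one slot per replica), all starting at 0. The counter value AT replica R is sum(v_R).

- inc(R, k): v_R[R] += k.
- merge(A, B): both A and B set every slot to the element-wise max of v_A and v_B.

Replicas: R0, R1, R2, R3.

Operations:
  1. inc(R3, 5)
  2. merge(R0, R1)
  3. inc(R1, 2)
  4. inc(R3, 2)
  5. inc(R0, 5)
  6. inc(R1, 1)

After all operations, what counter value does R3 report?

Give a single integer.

Op 1: inc R3 by 5 -> R3=(0,0,0,5) value=5
Op 2: merge R0<->R1 -> R0=(0,0,0,0) R1=(0,0,0,0)
Op 3: inc R1 by 2 -> R1=(0,2,0,0) value=2
Op 4: inc R3 by 2 -> R3=(0,0,0,7) value=7
Op 5: inc R0 by 5 -> R0=(5,0,0,0) value=5
Op 6: inc R1 by 1 -> R1=(0,3,0,0) value=3

Answer: 7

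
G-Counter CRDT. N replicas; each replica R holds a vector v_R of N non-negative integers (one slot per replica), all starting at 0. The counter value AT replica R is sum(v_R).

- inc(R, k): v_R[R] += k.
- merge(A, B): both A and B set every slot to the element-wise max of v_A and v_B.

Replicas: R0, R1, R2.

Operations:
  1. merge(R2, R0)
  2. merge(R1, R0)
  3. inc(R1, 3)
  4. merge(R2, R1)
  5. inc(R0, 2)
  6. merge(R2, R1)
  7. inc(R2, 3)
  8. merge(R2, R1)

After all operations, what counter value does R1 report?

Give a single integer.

Answer: 6

Derivation:
Op 1: merge R2<->R0 -> R2=(0,0,0) R0=(0,0,0)
Op 2: merge R1<->R0 -> R1=(0,0,0) R0=(0,0,0)
Op 3: inc R1 by 3 -> R1=(0,3,0) value=3
Op 4: merge R2<->R1 -> R2=(0,3,0) R1=(0,3,0)
Op 5: inc R0 by 2 -> R0=(2,0,0) value=2
Op 6: merge R2<->R1 -> R2=(0,3,0) R1=(0,3,0)
Op 7: inc R2 by 3 -> R2=(0,3,3) value=6
Op 8: merge R2<->R1 -> R2=(0,3,3) R1=(0,3,3)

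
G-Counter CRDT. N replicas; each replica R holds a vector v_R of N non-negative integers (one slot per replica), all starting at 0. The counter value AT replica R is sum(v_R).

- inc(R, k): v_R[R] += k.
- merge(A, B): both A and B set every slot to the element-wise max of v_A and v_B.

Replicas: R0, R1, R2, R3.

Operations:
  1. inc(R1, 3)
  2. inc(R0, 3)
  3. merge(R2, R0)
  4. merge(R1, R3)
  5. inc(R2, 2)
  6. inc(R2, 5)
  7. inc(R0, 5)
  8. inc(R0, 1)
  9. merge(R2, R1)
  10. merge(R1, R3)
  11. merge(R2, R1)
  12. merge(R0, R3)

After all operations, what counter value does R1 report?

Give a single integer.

Answer: 13

Derivation:
Op 1: inc R1 by 3 -> R1=(0,3,0,0) value=3
Op 2: inc R0 by 3 -> R0=(3,0,0,0) value=3
Op 3: merge R2<->R0 -> R2=(3,0,0,0) R0=(3,0,0,0)
Op 4: merge R1<->R3 -> R1=(0,3,0,0) R3=(0,3,0,0)
Op 5: inc R2 by 2 -> R2=(3,0,2,0) value=5
Op 6: inc R2 by 5 -> R2=(3,0,7,0) value=10
Op 7: inc R0 by 5 -> R0=(8,0,0,0) value=8
Op 8: inc R0 by 1 -> R0=(9,0,0,0) value=9
Op 9: merge R2<->R1 -> R2=(3,3,7,0) R1=(3,3,7,0)
Op 10: merge R1<->R3 -> R1=(3,3,7,0) R3=(3,3,7,0)
Op 11: merge R2<->R1 -> R2=(3,3,7,0) R1=(3,3,7,0)
Op 12: merge R0<->R3 -> R0=(9,3,7,0) R3=(9,3,7,0)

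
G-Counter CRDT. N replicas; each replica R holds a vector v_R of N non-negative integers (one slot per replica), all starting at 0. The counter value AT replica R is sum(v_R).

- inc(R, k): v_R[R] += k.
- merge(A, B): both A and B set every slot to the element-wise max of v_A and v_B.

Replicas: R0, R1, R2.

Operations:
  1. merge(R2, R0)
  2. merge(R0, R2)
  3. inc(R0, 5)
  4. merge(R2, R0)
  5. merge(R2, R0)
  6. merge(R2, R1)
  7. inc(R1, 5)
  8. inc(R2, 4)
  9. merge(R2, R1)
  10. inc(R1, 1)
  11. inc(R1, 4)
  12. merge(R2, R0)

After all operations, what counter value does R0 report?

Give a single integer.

Answer: 14

Derivation:
Op 1: merge R2<->R0 -> R2=(0,0,0) R0=(0,0,0)
Op 2: merge R0<->R2 -> R0=(0,0,0) R2=(0,0,0)
Op 3: inc R0 by 5 -> R0=(5,0,0) value=5
Op 4: merge R2<->R0 -> R2=(5,0,0) R0=(5,0,0)
Op 5: merge R2<->R0 -> R2=(5,0,0) R0=(5,0,0)
Op 6: merge R2<->R1 -> R2=(5,0,0) R1=(5,0,0)
Op 7: inc R1 by 5 -> R1=(5,5,0) value=10
Op 8: inc R2 by 4 -> R2=(5,0,4) value=9
Op 9: merge R2<->R1 -> R2=(5,5,4) R1=(5,5,4)
Op 10: inc R1 by 1 -> R1=(5,6,4) value=15
Op 11: inc R1 by 4 -> R1=(5,10,4) value=19
Op 12: merge R2<->R0 -> R2=(5,5,4) R0=(5,5,4)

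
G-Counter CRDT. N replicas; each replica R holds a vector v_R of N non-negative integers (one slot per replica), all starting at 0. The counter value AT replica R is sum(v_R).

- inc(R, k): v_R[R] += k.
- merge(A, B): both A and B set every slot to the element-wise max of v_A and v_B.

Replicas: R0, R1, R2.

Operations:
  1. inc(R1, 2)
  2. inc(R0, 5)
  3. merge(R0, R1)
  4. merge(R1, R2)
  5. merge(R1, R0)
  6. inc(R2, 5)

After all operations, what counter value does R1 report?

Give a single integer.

Answer: 7

Derivation:
Op 1: inc R1 by 2 -> R1=(0,2,0) value=2
Op 2: inc R0 by 5 -> R0=(5,0,0) value=5
Op 3: merge R0<->R1 -> R0=(5,2,0) R1=(5,2,0)
Op 4: merge R1<->R2 -> R1=(5,2,0) R2=(5,2,0)
Op 5: merge R1<->R0 -> R1=(5,2,0) R0=(5,2,0)
Op 6: inc R2 by 5 -> R2=(5,2,5) value=12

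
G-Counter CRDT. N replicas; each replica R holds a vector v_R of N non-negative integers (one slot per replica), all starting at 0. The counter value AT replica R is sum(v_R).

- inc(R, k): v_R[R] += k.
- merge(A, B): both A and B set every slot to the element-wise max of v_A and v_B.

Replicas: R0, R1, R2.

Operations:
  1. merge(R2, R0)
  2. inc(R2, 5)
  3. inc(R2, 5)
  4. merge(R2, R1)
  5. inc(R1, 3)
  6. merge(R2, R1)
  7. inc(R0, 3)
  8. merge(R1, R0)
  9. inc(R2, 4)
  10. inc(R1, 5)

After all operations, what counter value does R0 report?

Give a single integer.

Answer: 16

Derivation:
Op 1: merge R2<->R0 -> R2=(0,0,0) R0=(0,0,0)
Op 2: inc R2 by 5 -> R2=(0,0,5) value=5
Op 3: inc R2 by 5 -> R2=(0,0,10) value=10
Op 4: merge R2<->R1 -> R2=(0,0,10) R1=(0,0,10)
Op 5: inc R1 by 3 -> R1=(0,3,10) value=13
Op 6: merge R2<->R1 -> R2=(0,3,10) R1=(0,3,10)
Op 7: inc R0 by 3 -> R0=(3,0,0) value=3
Op 8: merge R1<->R0 -> R1=(3,3,10) R0=(3,3,10)
Op 9: inc R2 by 4 -> R2=(0,3,14) value=17
Op 10: inc R1 by 5 -> R1=(3,8,10) value=21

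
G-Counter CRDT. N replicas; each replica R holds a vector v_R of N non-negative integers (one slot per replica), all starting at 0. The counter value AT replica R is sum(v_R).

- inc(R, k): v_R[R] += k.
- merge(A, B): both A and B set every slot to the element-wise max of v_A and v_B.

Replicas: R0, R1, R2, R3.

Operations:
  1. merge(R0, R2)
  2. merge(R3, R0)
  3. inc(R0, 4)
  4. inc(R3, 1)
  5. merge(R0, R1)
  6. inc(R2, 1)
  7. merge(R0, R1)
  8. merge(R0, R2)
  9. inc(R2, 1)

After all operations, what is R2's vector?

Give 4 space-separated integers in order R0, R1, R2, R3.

Answer: 4 0 2 0

Derivation:
Op 1: merge R0<->R2 -> R0=(0,0,0,0) R2=(0,0,0,0)
Op 2: merge R3<->R0 -> R3=(0,0,0,0) R0=(0,0,0,0)
Op 3: inc R0 by 4 -> R0=(4,0,0,0) value=4
Op 4: inc R3 by 1 -> R3=(0,0,0,1) value=1
Op 5: merge R0<->R1 -> R0=(4,0,0,0) R1=(4,0,0,0)
Op 6: inc R2 by 1 -> R2=(0,0,1,0) value=1
Op 7: merge R0<->R1 -> R0=(4,0,0,0) R1=(4,0,0,0)
Op 8: merge R0<->R2 -> R0=(4,0,1,0) R2=(4,0,1,0)
Op 9: inc R2 by 1 -> R2=(4,0,2,0) value=6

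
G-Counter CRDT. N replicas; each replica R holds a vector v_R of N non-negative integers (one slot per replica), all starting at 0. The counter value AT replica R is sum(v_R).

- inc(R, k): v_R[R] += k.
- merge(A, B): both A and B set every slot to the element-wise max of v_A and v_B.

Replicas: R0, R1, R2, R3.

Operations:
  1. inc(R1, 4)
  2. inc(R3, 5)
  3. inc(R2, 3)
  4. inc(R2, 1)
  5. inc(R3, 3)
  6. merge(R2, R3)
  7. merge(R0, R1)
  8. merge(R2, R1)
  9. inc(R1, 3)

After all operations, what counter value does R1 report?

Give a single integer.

Op 1: inc R1 by 4 -> R1=(0,4,0,0) value=4
Op 2: inc R3 by 5 -> R3=(0,0,0,5) value=5
Op 3: inc R2 by 3 -> R2=(0,0,3,0) value=3
Op 4: inc R2 by 1 -> R2=(0,0,4,0) value=4
Op 5: inc R3 by 3 -> R3=(0,0,0,8) value=8
Op 6: merge R2<->R3 -> R2=(0,0,4,8) R3=(0,0,4,8)
Op 7: merge R0<->R1 -> R0=(0,4,0,0) R1=(0,4,0,0)
Op 8: merge R2<->R1 -> R2=(0,4,4,8) R1=(0,4,4,8)
Op 9: inc R1 by 3 -> R1=(0,7,4,8) value=19

Answer: 19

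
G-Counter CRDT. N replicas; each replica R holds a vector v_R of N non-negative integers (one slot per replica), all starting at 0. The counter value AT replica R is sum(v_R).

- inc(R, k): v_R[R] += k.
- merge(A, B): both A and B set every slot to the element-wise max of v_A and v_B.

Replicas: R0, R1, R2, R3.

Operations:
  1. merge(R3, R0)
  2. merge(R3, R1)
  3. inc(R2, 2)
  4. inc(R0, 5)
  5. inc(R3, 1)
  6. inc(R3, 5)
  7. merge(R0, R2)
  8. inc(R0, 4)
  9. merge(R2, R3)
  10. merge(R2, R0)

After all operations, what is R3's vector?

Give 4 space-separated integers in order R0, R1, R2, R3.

Answer: 5 0 2 6

Derivation:
Op 1: merge R3<->R0 -> R3=(0,0,0,0) R0=(0,0,0,0)
Op 2: merge R3<->R1 -> R3=(0,0,0,0) R1=(0,0,0,0)
Op 3: inc R2 by 2 -> R2=(0,0,2,0) value=2
Op 4: inc R0 by 5 -> R0=(5,0,0,0) value=5
Op 5: inc R3 by 1 -> R3=(0,0,0,1) value=1
Op 6: inc R3 by 5 -> R3=(0,0,0,6) value=6
Op 7: merge R0<->R2 -> R0=(5,0,2,0) R2=(5,0,2,0)
Op 8: inc R0 by 4 -> R0=(9,0,2,0) value=11
Op 9: merge R2<->R3 -> R2=(5,0,2,6) R3=(5,0,2,6)
Op 10: merge R2<->R0 -> R2=(9,0,2,6) R0=(9,0,2,6)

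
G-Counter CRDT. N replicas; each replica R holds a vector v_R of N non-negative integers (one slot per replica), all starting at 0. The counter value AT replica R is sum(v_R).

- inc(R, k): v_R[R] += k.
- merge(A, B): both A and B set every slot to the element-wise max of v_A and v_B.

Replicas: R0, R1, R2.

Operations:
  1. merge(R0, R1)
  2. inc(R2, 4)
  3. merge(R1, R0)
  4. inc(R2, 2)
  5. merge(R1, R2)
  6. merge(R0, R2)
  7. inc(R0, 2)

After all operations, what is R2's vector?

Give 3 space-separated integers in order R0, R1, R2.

Op 1: merge R0<->R1 -> R0=(0,0,0) R1=(0,0,0)
Op 2: inc R2 by 4 -> R2=(0,0,4) value=4
Op 3: merge R1<->R0 -> R1=(0,0,0) R0=(0,0,0)
Op 4: inc R2 by 2 -> R2=(0,0,6) value=6
Op 5: merge R1<->R2 -> R1=(0,0,6) R2=(0,0,6)
Op 6: merge R0<->R2 -> R0=(0,0,6) R2=(0,0,6)
Op 7: inc R0 by 2 -> R0=(2,0,6) value=8

Answer: 0 0 6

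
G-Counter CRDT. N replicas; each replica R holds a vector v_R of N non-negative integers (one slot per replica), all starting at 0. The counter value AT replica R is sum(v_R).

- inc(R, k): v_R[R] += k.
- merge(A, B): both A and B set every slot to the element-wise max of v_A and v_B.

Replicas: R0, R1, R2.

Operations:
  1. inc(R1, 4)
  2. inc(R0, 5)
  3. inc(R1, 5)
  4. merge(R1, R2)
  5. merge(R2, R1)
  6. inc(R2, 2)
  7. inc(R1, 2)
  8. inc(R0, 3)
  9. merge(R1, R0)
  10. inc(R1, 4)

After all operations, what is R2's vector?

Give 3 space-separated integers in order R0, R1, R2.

Answer: 0 9 2

Derivation:
Op 1: inc R1 by 4 -> R1=(0,4,0) value=4
Op 2: inc R0 by 5 -> R0=(5,0,0) value=5
Op 3: inc R1 by 5 -> R1=(0,9,0) value=9
Op 4: merge R1<->R2 -> R1=(0,9,0) R2=(0,9,0)
Op 5: merge R2<->R1 -> R2=(0,9,0) R1=(0,9,0)
Op 6: inc R2 by 2 -> R2=(0,9,2) value=11
Op 7: inc R1 by 2 -> R1=(0,11,0) value=11
Op 8: inc R0 by 3 -> R0=(8,0,0) value=8
Op 9: merge R1<->R0 -> R1=(8,11,0) R0=(8,11,0)
Op 10: inc R1 by 4 -> R1=(8,15,0) value=23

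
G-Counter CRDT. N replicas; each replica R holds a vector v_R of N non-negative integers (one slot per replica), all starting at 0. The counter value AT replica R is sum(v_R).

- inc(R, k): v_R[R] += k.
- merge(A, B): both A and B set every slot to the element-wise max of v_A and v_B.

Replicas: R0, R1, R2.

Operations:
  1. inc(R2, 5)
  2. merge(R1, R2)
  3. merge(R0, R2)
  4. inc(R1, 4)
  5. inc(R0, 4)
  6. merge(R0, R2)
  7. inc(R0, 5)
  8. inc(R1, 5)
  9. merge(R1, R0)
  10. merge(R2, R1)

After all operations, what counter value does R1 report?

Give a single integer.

Op 1: inc R2 by 5 -> R2=(0,0,5) value=5
Op 2: merge R1<->R2 -> R1=(0,0,5) R2=(0,0,5)
Op 3: merge R0<->R2 -> R0=(0,0,5) R2=(0,0,5)
Op 4: inc R1 by 4 -> R1=(0,4,5) value=9
Op 5: inc R0 by 4 -> R0=(4,0,5) value=9
Op 6: merge R0<->R2 -> R0=(4,0,5) R2=(4,0,5)
Op 7: inc R0 by 5 -> R0=(9,0,5) value=14
Op 8: inc R1 by 5 -> R1=(0,9,5) value=14
Op 9: merge R1<->R0 -> R1=(9,9,5) R0=(9,9,5)
Op 10: merge R2<->R1 -> R2=(9,9,5) R1=(9,9,5)

Answer: 23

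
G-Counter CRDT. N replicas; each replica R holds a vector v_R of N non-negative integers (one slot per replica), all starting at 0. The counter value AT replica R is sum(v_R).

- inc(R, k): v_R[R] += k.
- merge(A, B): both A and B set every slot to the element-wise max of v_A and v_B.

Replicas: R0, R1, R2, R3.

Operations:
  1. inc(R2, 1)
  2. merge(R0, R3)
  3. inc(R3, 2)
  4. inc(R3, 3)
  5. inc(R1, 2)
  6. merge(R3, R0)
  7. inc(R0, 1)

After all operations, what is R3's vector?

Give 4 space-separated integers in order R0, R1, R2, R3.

Op 1: inc R2 by 1 -> R2=(0,0,1,0) value=1
Op 2: merge R0<->R3 -> R0=(0,0,0,0) R3=(0,0,0,0)
Op 3: inc R3 by 2 -> R3=(0,0,0,2) value=2
Op 4: inc R3 by 3 -> R3=(0,0,0,5) value=5
Op 5: inc R1 by 2 -> R1=(0,2,0,0) value=2
Op 6: merge R3<->R0 -> R3=(0,0,0,5) R0=(0,0,0,5)
Op 7: inc R0 by 1 -> R0=(1,0,0,5) value=6

Answer: 0 0 0 5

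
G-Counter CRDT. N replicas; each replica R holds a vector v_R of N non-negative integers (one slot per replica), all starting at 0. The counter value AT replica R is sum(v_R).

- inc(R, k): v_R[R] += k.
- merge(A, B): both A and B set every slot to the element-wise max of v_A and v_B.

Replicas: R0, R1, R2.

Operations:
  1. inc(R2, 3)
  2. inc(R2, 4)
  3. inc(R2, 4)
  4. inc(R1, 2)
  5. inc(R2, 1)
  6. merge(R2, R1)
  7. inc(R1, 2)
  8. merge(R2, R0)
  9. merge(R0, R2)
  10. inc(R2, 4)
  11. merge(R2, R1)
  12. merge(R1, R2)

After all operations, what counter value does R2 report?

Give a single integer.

Answer: 20

Derivation:
Op 1: inc R2 by 3 -> R2=(0,0,3) value=3
Op 2: inc R2 by 4 -> R2=(0,0,7) value=7
Op 3: inc R2 by 4 -> R2=(0,0,11) value=11
Op 4: inc R1 by 2 -> R1=(0,2,0) value=2
Op 5: inc R2 by 1 -> R2=(0,0,12) value=12
Op 6: merge R2<->R1 -> R2=(0,2,12) R1=(0,2,12)
Op 7: inc R1 by 2 -> R1=(0,4,12) value=16
Op 8: merge R2<->R0 -> R2=(0,2,12) R0=(0,2,12)
Op 9: merge R0<->R2 -> R0=(0,2,12) R2=(0,2,12)
Op 10: inc R2 by 4 -> R2=(0,2,16) value=18
Op 11: merge R2<->R1 -> R2=(0,4,16) R1=(0,4,16)
Op 12: merge R1<->R2 -> R1=(0,4,16) R2=(0,4,16)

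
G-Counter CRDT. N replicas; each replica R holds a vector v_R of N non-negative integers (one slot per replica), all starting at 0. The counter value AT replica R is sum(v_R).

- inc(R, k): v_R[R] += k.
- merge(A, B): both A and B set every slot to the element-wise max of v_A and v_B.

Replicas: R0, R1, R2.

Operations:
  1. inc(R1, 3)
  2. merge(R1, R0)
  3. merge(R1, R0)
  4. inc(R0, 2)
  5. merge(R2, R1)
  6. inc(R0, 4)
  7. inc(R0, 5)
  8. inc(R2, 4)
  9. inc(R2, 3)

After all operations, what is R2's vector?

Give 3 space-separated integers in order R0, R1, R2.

Op 1: inc R1 by 3 -> R1=(0,3,0) value=3
Op 2: merge R1<->R0 -> R1=(0,3,0) R0=(0,3,0)
Op 3: merge R1<->R0 -> R1=(0,3,0) R0=(0,3,0)
Op 4: inc R0 by 2 -> R0=(2,3,0) value=5
Op 5: merge R2<->R1 -> R2=(0,3,0) R1=(0,3,0)
Op 6: inc R0 by 4 -> R0=(6,3,0) value=9
Op 7: inc R0 by 5 -> R0=(11,3,0) value=14
Op 8: inc R2 by 4 -> R2=(0,3,4) value=7
Op 9: inc R2 by 3 -> R2=(0,3,7) value=10

Answer: 0 3 7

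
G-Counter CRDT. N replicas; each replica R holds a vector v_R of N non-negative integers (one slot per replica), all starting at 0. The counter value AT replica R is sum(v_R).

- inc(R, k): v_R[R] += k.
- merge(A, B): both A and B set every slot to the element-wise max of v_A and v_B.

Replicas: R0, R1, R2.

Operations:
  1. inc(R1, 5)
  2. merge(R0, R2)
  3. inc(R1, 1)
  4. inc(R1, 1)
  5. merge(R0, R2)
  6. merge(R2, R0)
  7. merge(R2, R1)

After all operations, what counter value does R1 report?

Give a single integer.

Answer: 7

Derivation:
Op 1: inc R1 by 5 -> R1=(0,5,0) value=5
Op 2: merge R0<->R2 -> R0=(0,0,0) R2=(0,0,0)
Op 3: inc R1 by 1 -> R1=(0,6,0) value=6
Op 4: inc R1 by 1 -> R1=(0,7,0) value=7
Op 5: merge R0<->R2 -> R0=(0,0,0) R2=(0,0,0)
Op 6: merge R2<->R0 -> R2=(0,0,0) R0=(0,0,0)
Op 7: merge R2<->R1 -> R2=(0,7,0) R1=(0,7,0)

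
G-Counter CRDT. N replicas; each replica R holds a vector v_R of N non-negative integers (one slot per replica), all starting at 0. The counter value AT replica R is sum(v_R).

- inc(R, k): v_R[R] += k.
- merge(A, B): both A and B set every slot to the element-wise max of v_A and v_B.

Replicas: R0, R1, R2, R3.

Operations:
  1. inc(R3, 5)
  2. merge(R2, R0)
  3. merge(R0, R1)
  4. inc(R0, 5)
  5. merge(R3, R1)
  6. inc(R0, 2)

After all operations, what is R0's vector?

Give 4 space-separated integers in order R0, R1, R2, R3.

Op 1: inc R3 by 5 -> R3=(0,0,0,5) value=5
Op 2: merge R2<->R0 -> R2=(0,0,0,0) R0=(0,0,0,0)
Op 3: merge R0<->R1 -> R0=(0,0,0,0) R1=(0,0,0,0)
Op 4: inc R0 by 5 -> R0=(5,0,0,0) value=5
Op 5: merge R3<->R1 -> R3=(0,0,0,5) R1=(0,0,0,5)
Op 6: inc R0 by 2 -> R0=(7,0,0,0) value=7

Answer: 7 0 0 0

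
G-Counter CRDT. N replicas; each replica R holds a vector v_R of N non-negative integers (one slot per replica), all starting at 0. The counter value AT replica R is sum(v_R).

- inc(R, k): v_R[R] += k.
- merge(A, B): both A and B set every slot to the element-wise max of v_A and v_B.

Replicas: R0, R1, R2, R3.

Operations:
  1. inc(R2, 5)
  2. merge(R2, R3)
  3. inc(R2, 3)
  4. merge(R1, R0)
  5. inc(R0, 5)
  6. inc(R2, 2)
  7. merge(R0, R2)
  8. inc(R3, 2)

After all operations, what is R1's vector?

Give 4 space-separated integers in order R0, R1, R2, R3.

Op 1: inc R2 by 5 -> R2=(0,0,5,0) value=5
Op 2: merge R2<->R3 -> R2=(0,0,5,0) R3=(0,0,5,0)
Op 3: inc R2 by 3 -> R2=(0,0,8,0) value=8
Op 4: merge R1<->R0 -> R1=(0,0,0,0) R0=(0,0,0,0)
Op 5: inc R0 by 5 -> R0=(5,0,0,0) value=5
Op 6: inc R2 by 2 -> R2=(0,0,10,0) value=10
Op 7: merge R0<->R2 -> R0=(5,0,10,0) R2=(5,0,10,0)
Op 8: inc R3 by 2 -> R3=(0,0,5,2) value=7

Answer: 0 0 0 0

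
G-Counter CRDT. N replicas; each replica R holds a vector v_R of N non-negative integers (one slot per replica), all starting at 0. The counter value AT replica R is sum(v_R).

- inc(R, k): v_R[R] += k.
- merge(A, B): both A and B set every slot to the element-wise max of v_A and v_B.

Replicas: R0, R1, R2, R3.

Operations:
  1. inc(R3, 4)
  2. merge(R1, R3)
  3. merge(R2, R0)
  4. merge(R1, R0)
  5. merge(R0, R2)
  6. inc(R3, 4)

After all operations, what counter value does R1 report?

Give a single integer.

Op 1: inc R3 by 4 -> R3=(0,0,0,4) value=4
Op 2: merge R1<->R3 -> R1=(0,0,0,4) R3=(0,0,0,4)
Op 3: merge R2<->R0 -> R2=(0,0,0,0) R0=(0,0,0,0)
Op 4: merge R1<->R0 -> R1=(0,0,0,4) R0=(0,0,0,4)
Op 5: merge R0<->R2 -> R0=(0,0,0,4) R2=(0,0,0,4)
Op 6: inc R3 by 4 -> R3=(0,0,0,8) value=8

Answer: 4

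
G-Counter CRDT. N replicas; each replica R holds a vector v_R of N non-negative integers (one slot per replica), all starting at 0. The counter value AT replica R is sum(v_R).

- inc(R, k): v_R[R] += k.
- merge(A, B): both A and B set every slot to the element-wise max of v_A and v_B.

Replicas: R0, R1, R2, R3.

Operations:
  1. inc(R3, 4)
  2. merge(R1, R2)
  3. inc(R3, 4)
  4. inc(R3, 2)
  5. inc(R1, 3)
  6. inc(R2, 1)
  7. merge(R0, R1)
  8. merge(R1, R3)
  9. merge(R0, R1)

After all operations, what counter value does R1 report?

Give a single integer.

Op 1: inc R3 by 4 -> R3=(0,0,0,4) value=4
Op 2: merge R1<->R2 -> R1=(0,0,0,0) R2=(0,0,0,0)
Op 3: inc R3 by 4 -> R3=(0,0,0,8) value=8
Op 4: inc R3 by 2 -> R3=(0,0,0,10) value=10
Op 5: inc R1 by 3 -> R1=(0,3,0,0) value=3
Op 6: inc R2 by 1 -> R2=(0,0,1,0) value=1
Op 7: merge R0<->R1 -> R0=(0,3,0,0) R1=(0,3,0,0)
Op 8: merge R1<->R3 -> R1=(0,3,0,10) R3=(0,3,0,10)
Op 9: merge R0<->R1 -> R0=(0,3,0,10) R1=(0,3,0,10)

Answer: 13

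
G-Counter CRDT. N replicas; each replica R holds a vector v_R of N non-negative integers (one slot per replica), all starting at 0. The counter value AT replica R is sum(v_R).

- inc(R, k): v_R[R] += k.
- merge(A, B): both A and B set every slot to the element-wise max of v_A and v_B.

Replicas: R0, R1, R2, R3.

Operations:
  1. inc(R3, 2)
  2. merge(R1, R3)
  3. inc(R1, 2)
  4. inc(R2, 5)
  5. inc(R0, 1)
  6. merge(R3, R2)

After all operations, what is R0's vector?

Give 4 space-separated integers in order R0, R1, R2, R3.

Answer: 1 0 0 0

Derivation:
Op 1: inc R3 by 2 -> R3=(0,0,0,2) value=2
Op 2: merge R1<->R3 -> R1=(0,0,0,2) R3=(0,0,0,2)
Op 3: inc R1 by 2 -> R1=(0,2,0,2) value=4
Op 4: inc R2 by 5 -> R2=(0,0,5,0) value=5
Op 5: inc R0 by 1 -> R0=(1,0,0,0) value=1
Op 6: merge R3<->R2 -> R3=(0,0,5,2) R2=(0,0,5,2)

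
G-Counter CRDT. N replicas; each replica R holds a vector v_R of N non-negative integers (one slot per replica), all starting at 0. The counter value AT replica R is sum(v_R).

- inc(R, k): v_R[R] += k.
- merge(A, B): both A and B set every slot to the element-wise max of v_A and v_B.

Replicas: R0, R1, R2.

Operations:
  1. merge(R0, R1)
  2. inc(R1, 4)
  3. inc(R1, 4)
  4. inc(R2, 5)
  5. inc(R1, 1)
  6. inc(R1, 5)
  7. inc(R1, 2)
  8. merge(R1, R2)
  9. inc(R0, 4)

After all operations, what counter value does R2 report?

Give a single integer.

Op 1: merge R0<->R1 -> R0=(0,0,0) R1=(0,0,0)
Op 2: inc R1 by 4 -> R1=(0,4,0) value=4
Op 3: inc R1 by 4 -> R1=(0,8,0) value=8
Op 4: inc R2 by 5 -> R2=(0,0,5) value=5
Op 5: inc R1 by 1 -> R1=(0,9,0) value=9
Op 6: inc R1 by 5 -> R1=(0,14,0) value=14
Op 7: inc R1 by 2 -> R1=(0,16,0) value=16
Op 8: merge R1<->R2 -> R1=(0,16,5) R2=(0,16,5)
Op 9: inc R0 by 4 -> R0=(4,0,0) value=4

Answer: 21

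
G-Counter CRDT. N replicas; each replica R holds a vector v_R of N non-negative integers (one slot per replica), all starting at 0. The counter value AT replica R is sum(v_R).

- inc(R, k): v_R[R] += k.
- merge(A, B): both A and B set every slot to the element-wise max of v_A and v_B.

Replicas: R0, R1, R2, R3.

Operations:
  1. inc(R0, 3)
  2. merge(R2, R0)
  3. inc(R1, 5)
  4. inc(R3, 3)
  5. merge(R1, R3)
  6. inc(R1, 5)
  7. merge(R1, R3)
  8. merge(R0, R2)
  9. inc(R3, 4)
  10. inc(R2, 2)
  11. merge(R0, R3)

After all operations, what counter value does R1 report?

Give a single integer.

Answer: 13

Derivation:
Op 1: inc R0 by 3 -> R0=(3,0,0,0) value=3
Op 2: merge R2<->R0 -> R2=(3,0,0,0) R0=(3,0,0,0)
Op 3: inc R1 by 5 -> R1=(0,5,0,0) value=5
Op 4: inc R3 by 3 -> R3=(0,0,0,3) value=3
Op 5: merge R1<->R3 -> R1=(0,5,0,3) R3=(0,5,0,3)
Op 6: inc R1 by 5 -> R1=(0,10,0,3) value=13
Op 7: merge R1<->R3 -> R1=(0,10,0,3) R3=(0,10,0,3)
Op 8: merge R0<->R2 -> R0=(3,0,0,0) R2=(3,0,0,0)
Op 9: inc R3 by 4 -> R3=(0,10,0,7) value=17
Op 10: inc R2 by 2 -> R2=(3,0,2,0) value=5
Op 11: merge R0<->R3 -> R0=(3,10,0,7) R3=(3,10,0,7)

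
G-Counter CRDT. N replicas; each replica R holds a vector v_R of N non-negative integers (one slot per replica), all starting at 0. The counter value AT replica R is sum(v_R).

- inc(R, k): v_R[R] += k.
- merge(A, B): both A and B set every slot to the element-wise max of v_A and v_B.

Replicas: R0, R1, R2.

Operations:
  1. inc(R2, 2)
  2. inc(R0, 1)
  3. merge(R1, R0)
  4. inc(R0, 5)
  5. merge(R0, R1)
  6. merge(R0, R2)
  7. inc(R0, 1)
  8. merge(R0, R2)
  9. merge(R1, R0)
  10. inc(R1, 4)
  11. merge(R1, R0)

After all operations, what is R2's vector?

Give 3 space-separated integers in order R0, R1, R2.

Op 1: inc R2 by 2 -> R2=(0,0,2) value=2
Op 2: inc R0 by 1 -> R0=(1,0,0) value=1
Op 3: merge R1<->R0 -> R1=(1,0,0) R0=(1,0,0)
Op 4: inc R0 by 5 -> R0=(6,0,0) value=6
Op 5: merge R0<->R1 -> R0=(6,0,0) R1=(6,0,0)
Op 6: merge R0<->R2 -> R0=(6,0,2) R2=(6,0,2)
Op 7: inc R0 by 1 -> R0=(7,0,2) value=9
Op 8: merge R0<->R2 -> R0=(7,0,2) R2=(7,0,2)
Op 9: merge R1<->R0 -> R1=(7,0,2) R0=(7,0,2)
Op 10: inc R1 by 4 -> R1=(7,4,2) value=13
Op 11: merge R1<->R0 -> R1=(7,4,2) R0=(7,4,2)

Answer: 7 0 2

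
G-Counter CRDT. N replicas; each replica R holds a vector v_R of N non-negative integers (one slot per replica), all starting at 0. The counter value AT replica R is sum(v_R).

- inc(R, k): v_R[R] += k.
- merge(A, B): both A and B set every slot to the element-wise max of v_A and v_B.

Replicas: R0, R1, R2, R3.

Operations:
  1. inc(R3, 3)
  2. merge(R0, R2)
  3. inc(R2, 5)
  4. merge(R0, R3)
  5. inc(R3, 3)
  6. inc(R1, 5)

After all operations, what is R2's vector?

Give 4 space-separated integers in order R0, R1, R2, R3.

Answer: 0 0 5 0

Derivation:
Op 1: inc R3 by 3 -> R3=(0,0,0,3) value=3
Op 2: merge R0<->R2 -> R0=(0,0,0,0) R2=(0,0,0,0)
Op 3: inc R2 by 5 -> R2=(0,0,5,0) value=5
Op 4: merge R0<->R3 -> R0=(0,0,0,3) R3=(0,0,0,3)
Op 5: inc R3 by 3 -> R3=(0,0,0,6) value=6
Op 6: inc R1 by 5 -> R1=(0,5,0,0) value=5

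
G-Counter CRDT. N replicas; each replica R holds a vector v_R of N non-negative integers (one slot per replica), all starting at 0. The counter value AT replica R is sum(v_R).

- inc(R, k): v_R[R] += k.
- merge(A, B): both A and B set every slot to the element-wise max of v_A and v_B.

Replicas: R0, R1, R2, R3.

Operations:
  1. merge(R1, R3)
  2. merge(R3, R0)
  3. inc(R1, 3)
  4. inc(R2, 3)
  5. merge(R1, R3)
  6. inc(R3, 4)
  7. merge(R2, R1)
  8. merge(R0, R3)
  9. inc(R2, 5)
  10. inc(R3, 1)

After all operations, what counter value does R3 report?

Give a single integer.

Op 1: merge R1<->R3 -> R1=(0,0,0,0) R3=(0,0,0,0)
Op 2: merge R3<->R0 -> R3=(0,0,0,0) R0=(0,0,0,0)
Op 3: inc R1 by 3 -> R1=(0,3,0,0) value=3
Op 4: inc R2 by 3 -> R2=(0,0,3,0) value=3
Op 5: merge R1<->R3 -> R1=(0,3,0,0) R3=(0,3,0,0)
Op 6: inc R3 by 4 -> R3=(0,3,0,4) value=7
Op 7: merge R2<->R1 -> R2=(0,3,3,0) R1=(0,3,3,0)
Op 8: merge R0<->R3 -> R0=(0,3,0,4) R3=(0,3,0,4)
Op 9: inc R2 by 5 -> R2=(0,3,8,0) value=11
Op 10: inc R3 by 1 -> R3=(0,3,0,5) value=8

Answer: 8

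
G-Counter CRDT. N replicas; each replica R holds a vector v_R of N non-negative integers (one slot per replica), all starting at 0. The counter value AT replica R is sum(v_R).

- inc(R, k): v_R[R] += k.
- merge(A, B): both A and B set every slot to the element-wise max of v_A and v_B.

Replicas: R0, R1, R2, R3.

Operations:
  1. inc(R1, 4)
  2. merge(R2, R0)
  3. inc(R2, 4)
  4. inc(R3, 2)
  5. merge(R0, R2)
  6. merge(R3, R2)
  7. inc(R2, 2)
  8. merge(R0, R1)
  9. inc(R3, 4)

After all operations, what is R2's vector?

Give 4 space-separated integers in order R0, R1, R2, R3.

Op 1: inc R1 by 4 -> R1=(0,4,0,0) value=4
Op 2: merge R2<->R0 -> R2=(0,0,0,0) R0=(0,0,0,0)
Op 3: inc R2 by 4 -> R2=(0,0,4,0) value=4
Op 4: inc R3 by 2 -> R3=(0,0,0,2) value=2
Op 5: merge R0<->R2 -> R0=(0,0,4,0) R2=(0,0,4,0)
Op 6: merge R3<->R2 -> R3=(0,0,4,2) R2=(0,0,4,2)
Op 7: inc R2 by 2 -> R2=(0,0,6,2) value=8
Op 8: merge R0<->R1 -> R0=(0,4,4,0) R1=(0,4,4,0)
Op 9: inc R3 by 4 -> R3=(0,0,4,6) value=10

Answer: 0 0 6 2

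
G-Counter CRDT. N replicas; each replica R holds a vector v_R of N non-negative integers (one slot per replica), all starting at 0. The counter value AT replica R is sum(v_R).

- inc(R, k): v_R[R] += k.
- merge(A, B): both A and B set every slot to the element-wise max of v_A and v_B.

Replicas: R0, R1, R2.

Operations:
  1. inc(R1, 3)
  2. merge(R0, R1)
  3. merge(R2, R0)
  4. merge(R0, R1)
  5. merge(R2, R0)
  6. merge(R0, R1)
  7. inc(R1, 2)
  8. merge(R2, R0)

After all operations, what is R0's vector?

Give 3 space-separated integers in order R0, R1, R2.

Answer: 0 3 0

Derivation:
Op 1: inc R1 by 3 -> R1=(0,3,0) value=3
Op 2: merge R0<->R1 -> R0=(0,3,0) R1=(0,3,0)
Op 3: merge R2<->R0 -> R2=(0,3,0) R0=(0,3,0)
Op 4: merge R0<->R1 -> R0=(0,3,0) R1=(0,3,0)
Op 5: merge R2<->R0 -> R2=(0,3,0) R0=(0,3,0)
Op 6: merge R0<->R1 -> R0=(0,3,0) R1=(0,3,0)
Op 7: inc R1 by 2 -> R1=(0,5,0) value=5
Op 8: merge R2<->R0 -> R2=(0,3,0) R0=(0,3,0)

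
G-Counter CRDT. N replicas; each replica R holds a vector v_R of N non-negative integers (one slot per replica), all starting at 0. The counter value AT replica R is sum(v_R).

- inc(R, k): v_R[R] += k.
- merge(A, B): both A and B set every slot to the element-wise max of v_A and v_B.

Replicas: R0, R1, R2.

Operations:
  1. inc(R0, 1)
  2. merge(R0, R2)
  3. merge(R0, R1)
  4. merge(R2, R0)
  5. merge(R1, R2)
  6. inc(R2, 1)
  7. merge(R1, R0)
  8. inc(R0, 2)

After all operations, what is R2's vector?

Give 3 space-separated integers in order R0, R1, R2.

Answer: 1 0 1

Derivation:
Op 1: inc R0 by 1 -> R0=(1,0,0) value=1
Op 2: merge R0<->R2 -> R0=(1,0,0) R2=(1,0,0)
Op 3: merge R0<->R1 -> R0=(1,0,0) R1=(1,0,0)
Op 4: merge R2<->R0 -> R2=(1,0,0) R0=(1,0,0)
Op 5: merge R1<->R2 -> R1=(1,0,0) R2=(1,0,0)
Op 6: inc R2 by 1 -> R2=(1,0,1) value=2
Op 7: merge R1<->R0 -> R1=(1,0,0) R0=(1,0,0)
Op 8: inc R0 by 2 -> R0=(3,0,0) value=3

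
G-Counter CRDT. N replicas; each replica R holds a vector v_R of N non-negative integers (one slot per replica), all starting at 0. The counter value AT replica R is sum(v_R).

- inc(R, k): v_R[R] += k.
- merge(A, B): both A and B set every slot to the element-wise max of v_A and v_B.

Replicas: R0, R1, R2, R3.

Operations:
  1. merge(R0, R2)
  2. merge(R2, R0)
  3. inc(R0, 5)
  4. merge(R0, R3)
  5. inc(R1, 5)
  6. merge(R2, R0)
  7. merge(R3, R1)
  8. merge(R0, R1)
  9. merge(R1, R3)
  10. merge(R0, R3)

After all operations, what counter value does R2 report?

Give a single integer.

Answer: 5

Derivation:
Op 1: merge R0<->R2 -> R0=(0,0,0,0) R2=(0,0,0,0)
Op 2: merge R2<->R0 -> R2=(0,0,0,0) R0=(0,0,0,0)
Op 3: inc R0 by 5 -> R0=(5,0,0,0) value=5
Op 4: merge R0<->R3 -> R0=(5,0,0,0) R3=(5,0,0,0)
Op 5: inc R1 by 5 -> R1=(0,5,0,0) value=5
Op 6: merge R2<->R0 -> R2=(5,0,0,0) R0=(5,0,0,0)
Op 7: merge R3<->R1 -> R3=(5,5,0,0) R1=(5,5,0,0)
Op 8: merge R0<->R1 -> R0=(5,5,0,0) R1=(5,5,0,0)
Op 9: merge R1<->R3 -> R1=(5,5,0,0) R3=(5,5,0,0)
Op 10: merge R0<->R3 -> R0=(5,5,0,0) R3=(5,5,0,0)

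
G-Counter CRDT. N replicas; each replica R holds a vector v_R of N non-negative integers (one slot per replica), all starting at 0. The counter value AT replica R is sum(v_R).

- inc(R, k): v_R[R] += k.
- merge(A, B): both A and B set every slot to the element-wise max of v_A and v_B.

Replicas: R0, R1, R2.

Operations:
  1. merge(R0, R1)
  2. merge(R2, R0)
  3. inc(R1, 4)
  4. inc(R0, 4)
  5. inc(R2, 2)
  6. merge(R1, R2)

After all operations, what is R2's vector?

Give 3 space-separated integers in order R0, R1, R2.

Op 1: merge R0<->R1 -> R0=(0,0,0) R1=(0,0,0)
Op 2: merge R2<->R0 -> R2=(0,0,0) R0=(0,0,0)
Op 3: inc R1 by 4 -> R1=(0,4,0) value=4
Op 4: inc R0 by 4 -> R0=(4,0,0) value=4
Op 5: inc R2 by 2 -> R2=(0,0,2) value=2
Op 6: merge R1<->R2 -> R1=(0,4,2) R2=(0,4,2)

Answer: 0 4 2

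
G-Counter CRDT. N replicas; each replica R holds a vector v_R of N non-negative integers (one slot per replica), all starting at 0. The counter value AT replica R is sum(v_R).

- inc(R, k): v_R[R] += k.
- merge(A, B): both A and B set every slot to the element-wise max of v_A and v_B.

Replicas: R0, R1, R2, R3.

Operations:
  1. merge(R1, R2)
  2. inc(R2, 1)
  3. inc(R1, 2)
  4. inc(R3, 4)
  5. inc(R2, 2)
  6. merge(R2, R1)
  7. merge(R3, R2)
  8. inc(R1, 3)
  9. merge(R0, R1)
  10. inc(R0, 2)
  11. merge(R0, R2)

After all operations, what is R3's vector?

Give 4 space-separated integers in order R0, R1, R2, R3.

Answer: 0 2 3 4

Derivation:
Op 1: merge R1<->R2 -> R1=(0,0,0,0) R2=(0,0,0,0)
Op 2: inc R2 by 1 -> R2=(0,0,1,0) value=1
Op 3: inc R1 by 2 -> R1=(0,2,0,0) value=2
Op 4: inc R3 by 4 -> R3=(0,0,0,4) value=4
Op 5: inc R2 by 2 -> R2=(0,0,3,0) value=3
Op 6: merge R2<->R1 -> R2=(0,2,3,0) R1=(0,2,3,0)
Op 7: merge R3<->R2 -> R3=(0,2,3,4) R2=(0,2,3,4)
Op 8: inc R1 by 3 -> R1=(0,5,3,0) value=8
Op 9: merge R0<->R1 -> R0=(0,5,3,0) R1=(0,5,3,0)
Op 10: inc R0 by 2 -> R0=(2,5,3,0) value=10
Op 11: merge R0<->R2 -> R0=(2,5,3,4) R2=(2,5,3,4)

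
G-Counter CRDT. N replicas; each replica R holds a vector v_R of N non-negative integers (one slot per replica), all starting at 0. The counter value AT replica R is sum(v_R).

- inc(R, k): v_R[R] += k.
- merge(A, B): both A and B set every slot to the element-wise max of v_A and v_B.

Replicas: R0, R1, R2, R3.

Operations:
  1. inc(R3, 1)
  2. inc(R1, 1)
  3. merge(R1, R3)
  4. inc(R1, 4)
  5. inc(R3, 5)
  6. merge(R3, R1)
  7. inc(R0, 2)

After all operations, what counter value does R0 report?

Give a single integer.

Answer: 2

Derivation:
Op 1: inc R3 by 1 -> R3=(0,0,0,1) value=1
Op 2: inc R1 by 1 -> R1=(0,1,0,0) value=1
Op 3: merge R1<->R3 -> R1=(0,1,0,1) R3=(0,1,0,1)
Op 4: inc R1 by 4 -> R1=(0,5,0,1) value=6
Op 5: inc R3 by 5 -> R3=(0,1,0,6) value=7
Op 6: merge R3<->R1 -> R3=(0,5,0,6) R1=(0,5,0,6)
Op 7: inc R0 by 2 -> R0=(2,0,0,0) value=2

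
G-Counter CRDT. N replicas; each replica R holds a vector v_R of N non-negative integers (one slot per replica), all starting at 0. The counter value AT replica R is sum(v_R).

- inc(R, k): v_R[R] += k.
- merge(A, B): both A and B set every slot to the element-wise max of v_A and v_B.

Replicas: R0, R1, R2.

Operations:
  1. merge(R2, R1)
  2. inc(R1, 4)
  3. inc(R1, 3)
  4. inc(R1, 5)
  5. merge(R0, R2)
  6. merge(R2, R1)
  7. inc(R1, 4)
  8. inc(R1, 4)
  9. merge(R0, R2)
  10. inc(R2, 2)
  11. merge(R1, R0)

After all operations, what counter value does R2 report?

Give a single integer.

Op 1: merge R2<->R1 -> R2=(0,0,0) R1=(0,0,0)
Op 2: inc R1 by 4 -> R1=(0,4,0) value=4
Op 3: inc R1 by 3 -> R1=(0,7,0) value=7
Op 4: inc R1 by 5 -> R1=(0,12,0) value=12
Op 5: merge R0<->R2 -> R0=(0,0,0) R2=(0,0,0)
Op 6: merge R2<->R1 -> R2=(0,12,0) R1=(0,12,0)
Op 7: inc R1 by 4 -> R1=(0,16,0) value=16
Op 8: inc R1 by 4 -> R1=(0,20,0) value=20
Op 9: merge R0<->R2 -> R0=(0,12,0) R2=(0,12,0)
Op 10: inc R2 by 2 -> R2=(0,12,2) value=14
Op 11: merge R1<->R0 -> R1=(0,20,0) R0=(0,20,0)

Answer: 14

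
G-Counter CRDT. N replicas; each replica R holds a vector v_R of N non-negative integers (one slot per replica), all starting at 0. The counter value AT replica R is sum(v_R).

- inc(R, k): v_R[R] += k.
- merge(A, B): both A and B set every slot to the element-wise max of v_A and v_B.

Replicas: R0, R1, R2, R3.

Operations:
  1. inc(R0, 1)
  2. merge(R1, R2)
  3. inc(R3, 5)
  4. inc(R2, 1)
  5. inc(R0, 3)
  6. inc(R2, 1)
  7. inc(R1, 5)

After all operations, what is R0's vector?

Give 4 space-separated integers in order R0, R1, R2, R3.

Op 1: inc R0 by 1 -> R0=(1,0,0,0) value=1
Op 2: merge R1<->R2 -> R1=(0,0,0,0) R2=(0,0,0,0)
Op 3: inc R3 by 5 -> R3=(0,0,0,5) value=5
Op 4: inc R2 by 1 -> R2=(0,0,1,0) value=1
Op 5: inc R0 by 3 -> R0=(4,0,0,0) value=4
Op 6: inc R2 by 1 -> R2=(0,0,2,0) value=2
Op 7: inc R1 by 5 -> R1=(0,5,0,0) value=5

Answer: 4 0 0 0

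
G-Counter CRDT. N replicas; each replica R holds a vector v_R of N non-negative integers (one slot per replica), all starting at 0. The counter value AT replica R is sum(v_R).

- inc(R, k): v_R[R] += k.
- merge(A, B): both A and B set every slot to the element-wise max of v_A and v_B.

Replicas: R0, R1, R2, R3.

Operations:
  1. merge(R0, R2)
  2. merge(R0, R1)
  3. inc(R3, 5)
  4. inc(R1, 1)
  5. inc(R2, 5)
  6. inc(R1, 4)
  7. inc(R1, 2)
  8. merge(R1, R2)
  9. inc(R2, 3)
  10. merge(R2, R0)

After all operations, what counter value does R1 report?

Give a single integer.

Answer: 12

Derivation:
Op 1: merge R0<->R2 -> R0=(0,0,0,0) R2=(0,0,0,0)
Op 2: merge R0<->R1 -> R0=(0,0,0,0) R1=(0,0,0,0)
Op 3: inc R3 by 5 -> R3=(0,0,0,5) value=5
Op 4: inc R1 by 1 -> R1=(0,1,0,0) value=1
Op 5: inc R2 by 5 -> R2=(0,0,5,0) value=5
Op 6: inc R1 by 4 -> R1=(0,5,0,0) value=5
Op 7: inc R1 by 2 -> R1=(0,7,0,0) value=7
Op 8: merge R1<->R2 -> R1=(0,7,5,0) R2=(0,7,5,0)
Op 9: inc R2 by 3 -> R2=(0,7,8,0) value=15
Op 10: merge R2<->R0 -> R2=(0,7,8,0) R0=(0,7,8,0)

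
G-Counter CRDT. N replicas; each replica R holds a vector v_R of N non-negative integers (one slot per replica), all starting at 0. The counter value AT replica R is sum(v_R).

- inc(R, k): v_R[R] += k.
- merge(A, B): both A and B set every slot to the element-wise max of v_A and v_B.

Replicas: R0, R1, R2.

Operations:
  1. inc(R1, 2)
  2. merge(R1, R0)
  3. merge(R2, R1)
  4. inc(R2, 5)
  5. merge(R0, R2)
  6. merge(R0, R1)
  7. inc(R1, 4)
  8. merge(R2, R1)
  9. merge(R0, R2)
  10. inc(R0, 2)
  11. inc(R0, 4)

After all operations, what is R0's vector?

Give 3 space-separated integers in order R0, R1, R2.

Op 1: inc R1 by 2 -> R1=(0,2,0) value=2
Op 2: merge R1<->R0 -> R1=(0,2,0) R0=(0,2,0)
Op 3: merge R2<->R1 -> R2=(0,2,0) R1=(0,2,0)
Op 4: inc R2 by 5 -> R2=(0,2,5) value=7
Op 5: merge R0<->R2 -> R0=(0,2,5) R2=(0,2,5)
Op 6: merge R0<->R1 -> R0=(0,2,5) R1=(0,2,5)
Op 7: inc R1 by 4 -> R1=(0,6,5) value=11
Op 8: merge R2<->R1 -> R2=(0,6,5) R1=(0,6,5)
Op 9: merge R0<->R2 -> R0=(0,6,5) R2=(0,6,5)
Op 10: inc R0 by 2 -> R0=(2,6,5) value=13
Op 11: inc R0 by 4 -> R0=(6,6,5) value=17

Answer: 6 6 5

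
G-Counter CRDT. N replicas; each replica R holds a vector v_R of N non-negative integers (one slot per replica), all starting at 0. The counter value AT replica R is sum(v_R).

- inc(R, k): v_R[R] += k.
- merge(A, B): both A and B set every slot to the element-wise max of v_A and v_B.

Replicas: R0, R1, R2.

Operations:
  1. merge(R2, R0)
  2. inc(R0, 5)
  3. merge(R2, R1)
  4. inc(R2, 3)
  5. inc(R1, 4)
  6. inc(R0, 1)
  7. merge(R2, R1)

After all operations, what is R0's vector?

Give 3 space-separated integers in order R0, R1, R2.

Op 1: merge R2<->R0 -> R2=(0,0,0) R0=(0,0,0)
Op 2: inc R0 by 5 -> R0=(5,0,0) value=5
Op 3: merge R2<->R1 -> R2=(0,0,0) R1=(0,0,0)
Op 4: inc R2 by 3 -> R2=(0,0,3) value=3
Op 5: inc R1 by 4 -> R1=(0,4,0) value=4
Op 6: inc R0 by 1 -> R0=(6,0,0) value=6
Op 7: merge R2<->R1 -> R2=(0,4,3) R1=(0,4,3)

Answer: 6 0 0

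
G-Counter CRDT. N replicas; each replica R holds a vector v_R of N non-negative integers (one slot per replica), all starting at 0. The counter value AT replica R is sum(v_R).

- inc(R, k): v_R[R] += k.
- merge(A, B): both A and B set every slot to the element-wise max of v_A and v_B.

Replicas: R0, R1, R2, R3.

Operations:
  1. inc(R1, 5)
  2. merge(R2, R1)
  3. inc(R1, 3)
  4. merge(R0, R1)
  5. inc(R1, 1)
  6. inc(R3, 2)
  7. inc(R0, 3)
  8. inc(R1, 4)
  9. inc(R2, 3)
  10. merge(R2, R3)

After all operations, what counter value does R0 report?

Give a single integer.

Answer: 11

Derivation:
Op 1: inc R1 by 5 -> R1=(0,5,0,0) value=5
Op 2: merge R2<->R1 -> R2=(0,5,0,0) R1=(0,5,0,0)
Op 3: inc R1 by 3 -> R1=(0,8,0,0) value=8
Op 4: merge R0<->R1 -> R0=(0,8,0,0) R1=(0,8,0,0)
Op 5: inc R1 by 1 -> R1=(0,9,0,0) value=9
Op 6: inc R3 by 2 -> R3=(0,0,0,2) value=2
Op 7: inc R0 by 3 -> R0=(3,8,0,0) value=11
Op 8: inc R1 by 4 -> R1=(0,13,0,0) value=13
Op 9: inc R2 by 3 -> R2=(0,5,3,0) value=8
Op 10: merge R2<->R3 -> R2=(0,5,3,2) R3=(0,5,3,2)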